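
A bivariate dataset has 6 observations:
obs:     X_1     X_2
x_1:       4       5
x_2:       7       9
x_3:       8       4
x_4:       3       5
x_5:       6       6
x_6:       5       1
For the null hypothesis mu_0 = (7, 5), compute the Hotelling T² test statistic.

Step 1 — sample mean vector:
  mean(X_1) = (4 + 7 + 8 + 3 + 6 + 5) / 6 = 33/6 = 5.5
  mean(X_2) = (5 + 9 + 4 + 5 + 6 + 1) / 6 = 30/6 = 5
  x̄ = (5.5, 5),  deviation x̄ - mu_0 = (5.5, 5) - (7, 5) = (-1.5, 0).

Step 2 — sample covariance matrix, S[i,j] = (1/(n-1)) · Σ_k (x_{k,i} - mean_i) · (x_{k,j} - mean_j), divisor n-1 = 5:
  S[X_1,X_1] = ((-1.5)·(-1.5) + (1.5)·(1.5) + (2.5)·(2.5) + (-2.5)·(-2.5) + (0.5)·(0.5) + (-0.5)·(-0.5)) / 5 = 17.5/5 = 3.5
  S[X_1,X_2] = ((-1.5)·(0) + (1.5)·(4) + (2.5)·(-1) + (-2.5)·(0) + (0.5)·(1) + (-0.5)·(-4)) / 5 = 6/5 = 1.2
  S[X_2,X_2] = ((0)·(0) + (4)·(4) + (-1)·(-1) + (0)·(0) + (1)·(1) + (-4)·(-4)) / 5 = 34/5 = 6.8
  S = [[3.5, 1.2],
 [1.2, 6.8]].

Step 3 — invert S. det(S) = 3.5·6.8 - (1.2)² = 22.36.
  S^{-1} = (1/det) · [[d, -b], [-b, a]] = [[0.3041, -0.0537],
 [-0.0537, 0.1565]].

Step 4 — quadratic form (x̄ - mu_0)^T · S^{-1} · (x̄ - mu_0):
  S^{-1} · (x̄ - mu_0) = (-0.4562, 0.0805),
  (x̄ - mu_0)^T · [...] = (-1.5)·(-0.4562) + (0)·(0.0805) = 0.6843.

Step 5 — scale by n: T² = 6 · 0.6843 = 4.1055.

T² ≈ 4.1055


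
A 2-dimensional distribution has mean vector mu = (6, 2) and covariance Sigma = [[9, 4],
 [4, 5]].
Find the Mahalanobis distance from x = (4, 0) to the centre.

Step 1 — centre the observation: (x - mu) = (-2, -2).

Step 2 — invert Sigma. det(Sigma) = 9·5 - (4)² = 29.
  Sigma^{-1} = (1/det) · [[d, -b], [-b, a]] = [[0.1724, -0.1379],
 [-0.1379, 0.3103]].

Step 3 — form the quadratic (x - mu)^T · Sigma^{-1} · (x - mu):
  Sigma^{-1} · (x - mu) = (-0.069, -0.3448).
  (x - mu)^T · [Sigma^{-1} · (x - mu)] = (-2)·(-0.069) + (-2)·(-0.3448) = 0.8276.

Step 4 — take square root: d = √(0.8276) ≈ 0.9097.

d(x, mu) = √(0.8276) ≈ 0.9097


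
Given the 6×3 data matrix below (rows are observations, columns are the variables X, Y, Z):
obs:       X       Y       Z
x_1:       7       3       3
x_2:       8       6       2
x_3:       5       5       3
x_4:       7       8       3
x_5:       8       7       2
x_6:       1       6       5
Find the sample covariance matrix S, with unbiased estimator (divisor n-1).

Step 1 — column means:
  mean(X) = (7 + 8 + 5 + 7 + 8 + 1) / 6 = 36/6 = 6
  mean(Y) = (3 + 6 + 5 + 8 + 7 + 6) / 6 = 35/6 = 5.8333
  mean(Z) = (3 + 2 + 3 + 3 + 2 + 5) / 6 = 18/6 = 3

Step 2 — sample covariance S[i,j] = (1/(n-1)) · Σ_k (x_{k,i} - mean_i) · (x_{k,j} - mean_j), with n-1 = 5.
  S[X,X] = ((1)·(1) + (2)·(2) + (-1)·(-1) + (1)·(1) + (2)·(2) + (-5)·(-5)) / 5 = 36/5 = 7.2
  S[X,Y] = ((1)·(-2.8333) + (2)·(0.1667) + (-1)·(-0.8333) + (1)·(2.1667) + (2)·(1.1667) + (-5)·(0.1667)) / 5 = 2/5 = 0.4
  S[X,Z] = ((1)·(0) + (2)·(-1) + (-1)·(0) + (1)·(0) + (2)·(-1) + (-5)·(2)) / 5 = -14/5 = -2.8
  S[Y,Y] = ((-2.8333)·(-2.8333) + (0.1667)·(0.1667) + (-0.8333)·(-0.8333) + (2.1667)·(2.1667) + (1.1667)·(1.1667) + (0.1667)·(0.1667)) / 5 = 14.8333/5 = 2.9667
  S[Y,Z] = ((-2.8333)·(0) + (0.1667)·(-1) + (-0.8333)·(0) + (2.1667)·(0) + (1.1667)·(-1) + (0.1667)·(2)) / 5 = -1/5 = -0.2
  S[Z,Z] = ((0)·(0) + (-1)·(-1) + (0)·(0) + (0)·(0) + (-1)·(-1) + (2)·(2)) / 5 = 6/5 = 1.2

S is symmetric (S[j,i] = S[i,j]). Assembling:

S = [[7.2, 0.4, -2.8],
 [0.4, 2.9667, -0.2],
 [-2.8, -0.2, 1.2]]


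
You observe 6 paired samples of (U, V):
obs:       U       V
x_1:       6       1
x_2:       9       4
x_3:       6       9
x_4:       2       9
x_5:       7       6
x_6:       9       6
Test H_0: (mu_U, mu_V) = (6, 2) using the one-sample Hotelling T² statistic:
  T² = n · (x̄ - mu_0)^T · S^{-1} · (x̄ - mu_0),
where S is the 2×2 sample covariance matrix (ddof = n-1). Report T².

Step 1 — sample mean vector:
  mean(U) = (6 + 9 + 6 + 2 + 7 + 9) / 6 = 39/6 = 6.5
  mean(V) = (1 + 4 + 9 + 9 + 6 + 6) / 6 = 35/6 = 5.8333
  x̄ = (6.5, 5.8333),  deviation x̄ - mu_0 = (6.5, 5.8333) - (6, 2) = (0.5, 3.8333).

Step 2 — sample covariance matrix, S[i,j] = (1/(n-1)) · Σ_k (x_{k,i} - mean_i) · (x_{k,j} - mean_j), divisor n-1 = 5:
  S[U,U] = ((-0.5)·(-0.5) + (2.5)·(2.5) + (-0.5)·(-0.5) + (-4.5)·(-4.5) + (0.5)·(0.5) + (2.5)·(2.5)) / 5 = 33.5/5 = 6.7
  S[U,V] = ((-0.5)·(-4.8333) + (2.5)·(-1.8333) + (-0.5)·(3.1667) + (-4.5)·(3.1667) + (0.5)·(0.1667) + (2.5)·(0.1667)) / 5 = -17.5/5 = -3.5
  S[V,V] = ((-4.8333)·(-4.8333) + (-1.8333)·(-1.8333) + (3.1667)·(3.1667) + (3.1667)·(3.1667) + (0.1667)·(0.1667) + (0.1667)·(0.1667)) / 5 = 46.8333/5 = 9.3667
  S = [[6.7, -3.5],
 [-3.5, 9.3667]].

Step 3 — invert S. det(S) = 6.7·9.3667 - (-3.5)² = 50.5067.
  S^{-1} = (1/det) · [[d, -b], [-b, a]] = [[0.1855, 0.0693],
 [0.0693, 0.1327]].

Step 4 — quadratic form (x̄ - mu_0)^T · S^{-1} · (x̄ - mu_0):
  S^{-1} · (x̄ - mu_0) = (0.3584, 0.5432),
  (x̄ - mu_0)^T · [...] = (0.5)·(0.3584) + (3.8333)·(0.5432) = 2.2613.

Step 5 — scale by n: T² = 6 · 2.2613 = 13.5678.

T² ≈ 13.5678


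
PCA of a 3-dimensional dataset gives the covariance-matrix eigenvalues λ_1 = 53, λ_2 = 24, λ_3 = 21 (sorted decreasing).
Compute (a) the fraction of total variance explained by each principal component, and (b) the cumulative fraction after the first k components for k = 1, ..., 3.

Step 1 — total variance = trace(Sigma) = Σ λ_i = 53 + 24 + 21 = 98.

Step 2 — fraction explained by component i = λ_i / Σ λ:
  PC1: 53/98 = 0.5408
  PC2: 24/98 = 0.2449
  PC3: 21/98 = 0.2143

Step 3 — cumulative fraction after k components = (λ_1 + ... + λ_k) / Σ λ:
  k = 1: 53/98 = 0.5408
  k = 2: (53 + 24)/98 = 77/98 = 0.7857
  k = 3: (53 + 24 + 21)/98 = 98/98 = 1

Summary (fraction, with percent):

explained: PC1 0.5408 (54.08%), PC2 0.2449 (24.49%), PC3 0.2143 (21.43%);  cumulative: 0.5408, 0.7857, 1


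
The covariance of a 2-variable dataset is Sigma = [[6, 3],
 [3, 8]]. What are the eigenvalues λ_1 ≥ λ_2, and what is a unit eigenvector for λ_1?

Step 1 — characteristic polynomial of 2×2 Sigma:
  det(Sigma - λI) = λ² - trace · λ + det = 0.
  trace = 6 + 8 = 14, det = 6·8 - (3)² = 39.
Step 2 — discriminant:
  Δ = trace² - 4·det = 196 - 156 = 40.
Step 3 — eigenvalues:
  λ = (trace ± √Δ)/2 = (14 ± 6.3246)/2,
  λ_1 = 10.1623,  λ_2 = 3.8377.

Step 4 — unit eigenvector for λ_1: solve (Sigma - λ_1 I)v = 0. First row:
  (6 - 10.1623)·v_x + (3)·v_y = 0, i.e. (-4.1623)·v_x + (3)·v_y = 0,
  so v ∝ (b, λ_1 - a) = (3, 4.1623) = u.
  ||u|| = √((3)² + (4.1623)²) = √(26.3246) ≈ 5.1307,
  v_1 = u/||u|| ≈ (0.5847, 0.8112) (||v_1|| = 1).

λ_1 = 10.1623,  λ_2 = 3.8377;  v_1 ≈ (0.5847, 0.8112)


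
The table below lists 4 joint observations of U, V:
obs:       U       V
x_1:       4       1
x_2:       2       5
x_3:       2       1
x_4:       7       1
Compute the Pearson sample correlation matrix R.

Step 1 — column means:
  mean(U) = (4 + 2 + 2 + 7) / 4 = 15/4 = 3.75
  mean(V) = (1 + 5 + 1 + 1) / 4 = 8/4 = 2

Step 2 — sample variances and covariances s[i,j] = (1/(n-1)) · Σ_k (x_{k,i} - mean_i) · (x_{k,j} - mean_j), with n-1 = 3:
  s[U,U] = ((0.25)·(0.25) + (-1.75)·(-1.75) + (-1.75)·(-1.75) + (3.25)·(3.25)) / 3 = 16.75/3 = 5.5833
  s[U,V] = ((0.25)·(-1) + (-1.75)·(3) + (-1.75)·(-1) + (3.25)·(-1)) / 3 = -7/3 = -2.3333
  s[V,V] = ((-1)·(-1) + (3)·(3) + (-1)·(-1) + (-1)·(-1)) / 3 = 12/3 = 4
  Sample standard deviations s_i = √(s[i,i]):
  s(U) = √(5.5833) = 2.3629
  s(V) = √(4) = 2

Step 3 — r_{ij} = s_{ij} / (s_i · s_j):
  r[U,U] = 1 (diagonal).
  r[U,V] = -2.3333 / (2.3629 · 2) = -2.3333 / 4.7258 = -0.4937
  r[V,V] = 1 (diagonal).

R is symmetric with unit diagonal. Assembling:

R = [[1, -0.4937],
 [-0.4937, 1]]


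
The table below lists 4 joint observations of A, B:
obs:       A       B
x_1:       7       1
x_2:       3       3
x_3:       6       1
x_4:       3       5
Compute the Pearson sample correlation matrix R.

Step 1 — column means:
  mean(A) = (7 + 3 + 6 + 3) / 4 = 19/4 = 4.75
  mean(B) = (1 + 3 + 1 + 5) / 4 = 10/4 = 2.5

Step 2 — sample variances and covariances s[i,j] = (1/(n-1)) · Σ_k (x_{k,i} - mean_i) · (x_{k,j} - mean_j), with n-1 = 3:
  s[A,A] = ((2.25)·(2.25) + (-1.75)·(-1.75) + (1.25)·(1.25) + (-1.75)·(-1.75)) / 3 = 12.75/3 = 4.25
  s[A,B] = ((2.25)·(-1.5) + (-1.75)·(0.5) + (1.25)·(-1.5) + (-1.75)·(2.5)) / 3 = -10.5/3 = -3.5
  s[B,B] = ((-1.5)·(-1.5) + (0.5)·(0.5) + (-1.5)·(-1.5) + (2.5)·(2.5)) / 3 = 11/3 = 3.6667
  Sample standard deviations s_i = √(s[i,i]):
  s(A) = √(4.25) = 2.0616
  s(B) = √(3.6667) = 1.9149

Step 3 — r_{ij} = s_{ij} / (s_i · s_j):
  r[A,A] = 1 (diagonal).
  r[A,B] = -3.5 / (2.0616 · 1.9149) = -3.5 / 3.9476 = -0.8866
  r[B,B] = 1 (diagonal).

R is symmetric with unit diagonal. Assembling:

R = [[1, -0.8866],
 [-0.8866, 1]]


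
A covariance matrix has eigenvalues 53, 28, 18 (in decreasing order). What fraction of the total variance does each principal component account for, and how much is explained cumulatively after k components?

Step 1 — total variance = trace(Sigma) = Σ λ_i = 53 + 28 + 18 = 99.

Step 2 — fraction explained by component i = λ_i / Σ λ:
  PC1: 53/99 = 0.5354
  PC2: 28/99 = 0.2828
  PC3: 18/99 = 0.1818

Step 3 — cumulative fraction after k components = (λ_1 + ... + λ_k) / Σ λ:
  k = 1: 53/99 = 0.5354
  k = 2: (53 + 28)/99 = 81/99 = 0.8182
  k = 3: (53 + 28 + 18)/99 = 99/99 = 1

Summary (fraction, with percent):

explained: PC1 0.5354 (53.54%), PC2 0.2828 (28.28%), PC3 0.1818 (18.18%);  cumulative: 0.5354, 0.8182, 1


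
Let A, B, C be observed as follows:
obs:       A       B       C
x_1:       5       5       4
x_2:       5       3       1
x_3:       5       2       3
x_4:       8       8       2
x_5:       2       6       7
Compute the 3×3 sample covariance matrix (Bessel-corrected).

Step 1 — column means:
  mean(A) = (5 + 5 + 5 + 8 + 2) / 5 = 25/5 = 5
  mean(B) = (5 + 3 + 2 + 8 + 6) / 5 = 24/5 = 4.8
  mean(C) = (4 + 1 + 3 + 2 + 7) / 5 = 17/5 = 3.4

Step 2 — sample covariance S[i,j] = (1/(n-1)) · Σ_k (x_{k,i} - mean_i) · (x_{k,j} - mean_j), with n-1 = 4.
  S[A,A] = ((0)·(0) + (0)·(0) + (0)·(0) + (3)·(3) + (-3)·(-3)) / 4 = 18/4 = 4.5
  S[A,B] = ((0)·(0.2) + (0)·(-1.8) + (0)·(-2.8) + (3)·(3.2) + (-3)·(1.2)) / 4 = 6/4 = 1.5
  S[A,C] = ((0)·(0.6) + (0)·(-2.4) + (0)·(-0.4) + (3)·(-1.4) + (-3)·(3.6)) / 4 = -15/4 = -3.75
  S[B,B] = ((0.2)·(0.2) + (-1.8)·(-1.8) + (-2.8)·(-2.8) + (3.2)·(3.2) + (1.2)·(1.2)) / 4 = 22.8/4 = 5.7
  S[B,C] = ((0.2)·(0.6) + (-1.8)·(-2.4) + (-2.8)·(-0.4) + (3.2)·(-1.4) + (1.2)·(3.6)) / 4 = 5.4/4 = 1.35
  S[C,C] = ((0.6)·(0.6) + (-2.4)·(-2.4) + (-0.4)·(-0.4) + (-1.4)·(-1.4) + (3.6)·(3.6)) / 4 = 21.2/4 = 5.3

S is symmetric (S[j,i] = S[i,j]). Assembling:

S = [[4.5, 1.5, -3.75],
 [1.5, 5.7, 1.35],
 [-3.75, 1.35, 5.3]]


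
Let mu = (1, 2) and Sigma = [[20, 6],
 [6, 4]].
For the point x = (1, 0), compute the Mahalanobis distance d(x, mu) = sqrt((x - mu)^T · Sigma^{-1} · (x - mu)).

Step 1 — centre the observation: (x - mu) = (0, -2).

Step 2 — invert Sigma. det(Sigma) = 20·4 - (6)² = 44.
  Sigma^{-1} = (1/det) · [[d, -b], [-b, a]] = [[0.0909, -0.1364],
 [-0.1364, 0.4545]].

Step 3 — form the quadratic (x - mu)^T · Sigma^{-1} · (x - mu):
  Sigma^{-1} · (x - mu) = (0.2727, -0.9091).
  (x - mu)^T · [Sigma^{-1} · (x - mu)] = (0)·(0.2727) + (-2)·(-0.9091) = 1.8182.

Step 4 — take square root: d = √(1.8182) ≈ 1.3484.

d(x, mu) = √(1.8182) ≈ 1.3484


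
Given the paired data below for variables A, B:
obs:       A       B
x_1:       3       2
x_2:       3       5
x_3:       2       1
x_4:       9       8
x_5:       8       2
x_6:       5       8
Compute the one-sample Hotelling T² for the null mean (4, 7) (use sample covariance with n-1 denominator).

Step 1 — sample mean vector:
  mean(A) = (3 + 3 + 2 + 9 + 8 + 5) / 6 = 30/6 = 5
  mean(B) = (2 + 5 + 1 + 8 + 2 + 8) / 6 = 26/6 = 4.3333
  x̄ = (5, 4.3333),  deviation x̄ - mu_0 = (5, 4.3333) - (4, 7) = (1, -2.6667).

Step 2 — sample covariance matrix, S[i,j] = (1/(n-1)) · Σ_k (x_{k,i} - mean_i) · (x_{k,j} - mean_j), divisor n-1 = 5:
  S[A,A] = ((-2)·(-2) + (-2)·(-2) + (-3)·(-3) + (4)·(4) + (3)·(3) + (0)·(0)) / 5 = 42/5 = 8.4
  S[A,B] = ((-2)·(-2.3333) + (-2)·(0.6667) + (-3)·(-3.3333) + (4)·(3.6667) + (3)·(-2.3333) + (0)·(3.6667)) / 5 = 21/5 = 4.2
  S[B,B] = ((-2.3333)·(-2.3333) + (0.6667)·(0.6667) + (-3.3333)·(-3.3333) + (3.6667)·(3.6667) + (-2.3333)·(-2.3333) + (3.6667)·(3.6667)) / 5 = 49.3333/5 = 9.8667
  S = [[8.4, 4.2],
 [4.2, 9.8667]].

Step 3 — invert S. det(S) = 8.4·9.8667 - (4.2)² = 65.24.
  S^{-1} = (1/det) · [[d, -b], [-b, a]] = [[0.1512, -0.0644],
 [-0.0644, 0.1288]].

Step 4 — quadratic form (x̄ - mu_0)^T · S^{-1} · (x̄ - mu_0):
  S^{-1} · (x̄ - mu_0) = (0.3229, -0.4077),
  (x̄ - mu_0)^T · [...] = (1)·(0.3229) + (-2.6667)·(-0.4077) = 1.4102.

Step 5 — scale by n: T² = 6 · 1.4102 = 8.4611.

T² ≈ 8.4611


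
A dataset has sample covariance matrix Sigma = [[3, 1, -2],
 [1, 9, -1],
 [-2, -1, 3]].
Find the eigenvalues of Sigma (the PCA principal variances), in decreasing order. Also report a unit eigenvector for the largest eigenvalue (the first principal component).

Step 1 — characteristic polynomial p(λ) = det(λI - Sigma) = λ³ - tr·λ² + c_1·λ - det, where tr = trace, c_1 = sum of the principal 2×2 minors, det = det(Sigma):
  tr = 3 + 9 + 3 = 15,
  c_1 = (3·9 - (1)²) + (3·3 - (-2)²) + (9·3 - (-1)²) = 26 + 5 + 26 = 57,
  det = 3·(9·3 - (-1)²) - (1)·((1)·3 - (-1)·(-2)) + (-2)·((1)·(-1) - 9·(-2)) = 3·(26) - (1)·(1) + (-2)·(17) = 43.
  So p(λ) = λ³ - 15λ² + 57λ - 43.
Step 2 — look for an integer root (rational root theorem: any rational root is an integer divisor of 43). Testing λ = 1:
  p(1) = 1 - 15 + 57 - 43 = 0  ✓
  Dividing out (λ - 1): p(λ) = (λ - 1)(λ² - 14λ + 43).
Step 3 — remaining eigenvalues from the quadratic λ² - 14λ + 43 = 0:
  Δ = 14² - 4·43 = 196 - 172 = 24,  λ = (14 ± √24)/2 = (14 ± 4.899)/2 ≈ 9.4495 or 4.5505.
  Sorted: λ_1 = 9.4495,  λ_2 = 4.5505,  λ_3 = 1  (check: sum = 15 = tr ✓).

Step 4 — unit eigenvector for λ_1 ≈ 9.4495: v spans the null space of (Sigma - λ_1 I), whose rows are
  r_1 = (-6.4495, 1, -2),  r_2 = (1, -0.4495, -1),  r_3 = (-2, -1, -6.4495).
  v is orthogonal to every row, so take v ∝ r_1 × r_2 = ((1)·(-1) - (-2)·(-0.4495), (-2)·(1) - (-6.4495)·(-1), (-6.4495)·(-0.4495) - (1)·(1)) ≈ (-1.899, -8.4495, 1.899).
  Rescale (multiply by -1 so the first nonzero entry is positive): u = (1.899, 8.4495, -1.899).
  ||u|| = √((1.899)² + (8.4495)² + (-1.899)²) = √(78.6061) ≈ 8.866,  v_1 = u/||u|| ≈ (0.2142, 0.953, -0.2142) (||v_1|| = 1).

λ_1 = 9.4495,  λ_2 = 4.5505,  λ_3 = 1;  v_1 ≈ (0.2142, 0.953, -0.2142)


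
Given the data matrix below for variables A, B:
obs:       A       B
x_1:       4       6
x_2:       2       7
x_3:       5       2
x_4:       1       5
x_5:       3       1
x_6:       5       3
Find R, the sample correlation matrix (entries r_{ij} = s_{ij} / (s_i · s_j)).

Step 1 — column means:
  mean(A) = (4 + 2 + 5 + 1 + 3 + 5) / 6 = 20/6 = 3.3333
  mean(B) = (6 + 7 + 2 + 5 + 1 + 3) / 6 = 24/6 = 4

Step 2 — sample variances and covariances s[i,j] = (1/(n-1)) · Σ_k (x_{k,i} - mean_i) · (x_{k,j} - mean_j), with n-1 = 5:
  s[A,A] = ((0.6667)·(0.6667) + (-1.3333)·(-1.3333) + (1.6667)·(1.6667) + (-2.3333)·(-2.3333) + (-0.3333)·(-0.3333) + (1.6667)·(1.6667)) / 5 = 13.3333/5 = 2.6667
  s[A,B] = ((0.6667)·(2) + (-1.3333)·(3) + (1.6667)·(-2) + (-2.3333)·(1) + (-0.3333)·(-3) + (1.6667)·(-1)) / 5 = -9/5 = -1.8
  s[B,B] = ((2)·(2) + (3)·(3) + (-2)·(-2) + (1)·(1) + (-3)·(-3) + (-1)·(-1)) / 5 = 28/5 = 5.6
  Sample standard deviations s_i = √(s[i,i]):
  s(A) = √(2.6667) = 1.633
  s(B) = √(5.6) = 2.3664

Step 3 — r_{ij} = s_{ij} / (s_i · s_j):
  r[A,A] = 1 (diagonal).
  r[A,B] = -1.8 / (1.633 · 2.3664) = -1.8 / 3.8644 = -0.4658
  r[B,B] = 1 (diagonal).

R is symmetric with unit diagonal. Assembling:

R = [[1, -0.4658],
 [-0.4658, 1]]


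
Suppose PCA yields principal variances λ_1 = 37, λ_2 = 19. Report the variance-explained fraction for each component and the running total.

Step 1 — total variance = trace(Sigma) = Σ λ_i = 37 + 19 = 56.

Step 2 — fraction explained by component i = λ_i / Σ λ:
  PC1: 37/56 = 0.6607
  PC2: 19/56 = 0.3393

Step 3 — cumulative fraction after k components = (λ_1 + ... + λ_k) / Σ λ:
  k = 1: 37/56 = 0.6607
  k = 2: (37 + 19)/56 = 56/56 = 1

Summary (fraction, with percent):

explained: PC1 0.6607 (66.07%), PC2 0.3393 (33.93%);  cumulative: 0.6607, 1


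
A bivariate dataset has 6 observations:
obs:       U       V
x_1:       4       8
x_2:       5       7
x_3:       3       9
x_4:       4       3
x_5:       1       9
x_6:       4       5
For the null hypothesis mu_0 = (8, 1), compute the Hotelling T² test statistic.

Step 1 — sample mean vector:
  mean(U) = (4 + 5 + 3 + 4 + 1 + 4) / 6 = 21/6 = 3.5
  mean(V) = (8 + 7 + 9 + 3 + 9 + 5) / 6 = 41/6 = 6.8333
  x̄ = (3.5, 6.8333),  deviation x̄ - mu_0 = (3.5, 6.8333) - (8, 1) = (-4.5, 5.8333).

Step 2 — sample covariance matrix, S[i,j] = (1/(n-1)) · Σ_k (x_{k,i} - mean_i) · (x_{k,j} - mean_j), divisor n-1 = 5:
  S[U,U] = ((0.5)·(0.5) + (1.5)·(1.5) + (-0.5)·(-0.5) + (0.5)·(0.5) + (-2.5)·(-2.5) + (0.5)·(0.5)) / 5 = 9.5/5 = 1.9
  S[U,V] = ((0.5)·(1.1667) + (1.5)·(0.1667) + (-0.5)·(2.1667) + (0.5)·(-3.8333) + (-2.5)·(2.1667) + (0.5)·(-1.8333)) / 5 = -8.5/5 = -1.7
  S[V,V] = ((1.1667)·(1.1667) + (0.1667)·(0.1667) + (2.1667)·(2.1667) + (-3.8333)·(-3.8333) + (2.1667)·(2.1667) + (-1.8333)·(-1.8333)) / 5 = 28.8333/5 = 5.7667
  S = [[1.9, -1.7],
 [-1.7, 5.7667]].

Step 3 — invert S. det(S) = 1.9·5.7667 - (-1.7)² = 8.0667.
  S^{-1} = (1/det) · [[d, -b], [-b, a]] = [[0.7149, 0.2107],
 [0.2107, 0.2355]].

Step 4 — quadratic form (x̄ - mu_0)^T · S^{-1} · (x̄ - mu_0):
  S^{-1} · (x̄ - mu_0) = (-1.9876, 0.4256),
  (x̄ - mu_0)^T · [...] = (-4.5)·(-1.9876) + (5.8333)·(0.4256) = 11.427.

Step 5 — scale by n: T² = 6 · 11.427 = 68.562.

T² ≈ 68.562


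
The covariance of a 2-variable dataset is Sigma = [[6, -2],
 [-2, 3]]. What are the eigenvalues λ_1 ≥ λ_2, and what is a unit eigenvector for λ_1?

Step 1 — characteristic polynomial of 2×2 Sigma:
  det(Sigma - λI) = λ² - trace · λ + det = 0.
  trace = 6 + 3 = 9, det = 6·3 - (-2)² = 14.
Step 2 — discriminant:
  Δ = trace² - 4·det = 81 - 56 = 25.
Step 3 — eigenvalues:
  λ = (trace ± √Δ)/2 = (9 ± 5)/2,
  λ_1 = 7,  λ_2 = 2.

Step 4 — unit eigenvector for λ_1: solve (Sigma - λ_1 I)v = 0. First row:
  (6 - 7)·v_x + (-2)·v_y = 0, i.e. (-1)·v_x + (-2)·v_y = 0,
  so v ∝ (b, λ_1 - a) = (-2, 1); multiply by -1 so the first entry is positive: u = (2, -1).
  ||u|| = √((2)² + (-1)²) = √(5) ≈ 2.2361,
  v_1 = u/||u|| ≈ (0.8944, -0.4472) (||v_1|| = 1).

λ_1 = 7,  λ_2 = 2;  v_1 ≈ (0.8944, -0.4472)


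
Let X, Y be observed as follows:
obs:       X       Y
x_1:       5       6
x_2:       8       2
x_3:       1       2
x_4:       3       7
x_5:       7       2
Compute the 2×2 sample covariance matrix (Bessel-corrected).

Step 1 — column means:
  mean(X) = (5 + 8 + 1 + 3 + 7) / 5 = 24/5 = 4.8
  mean(Y) = (6 + 2 + 2 + 7 + 2) / 5 = 19/5 = 3.8

Step 2 — sample covariance S[i,j] = (1/(n-1)) · Σ_k (x_{k,i} - mean_i) · (x_{k,j} - mean_j), with n-1 = 4.
  S[X,X] = ((0.2)·(0.2) + (3.2)·(3.2) + (-3.8)·(-3.8) + (-1.8)·(-1.8) + (2.2)·(2.2)) / 4 = 32.8/4 = 8.2
  S[X,Y] = ((0.2)·(2.2) + (3.2)·(-1.8) + (-3.8)·(-1.8) + (-1.8)·(3.2) + (2.2)·(-1.8)) / 4 = -8.2/4 = -2.05
  S[Y,Y] = ((2.2)·(2.2) + (-1.8)·(-1.8) + (-1.8)·(-1.8) + (3.2)·(3.2) + (-1.8)·(-1.8)) / 4 = 24.8/4 = 6.2

S is symmetric (S[j,i] = S[i,j]). Assembling:

S = [[8.2, -2.05],
 [-2.05, 6.2]]


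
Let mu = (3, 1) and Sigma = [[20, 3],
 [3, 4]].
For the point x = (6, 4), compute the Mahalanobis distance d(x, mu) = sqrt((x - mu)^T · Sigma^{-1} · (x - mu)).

Step 1 — centre the observation: (x - mu) = (3, 3).

Step 2 — invert Sigma. det(Sigma) = 20·4 - (3)² = 71.
  Sigma^{-1} = (1/det) · [[d, -b], [-b, a]] = [[0.0563, -0.0423],
 [-0.0423, 0.2817]].

Step 3 — form the quadratic (x - mu)^T · Sigma^{-1} · (x - mu):
  Sigma^{-1} · (x - mu) = (0.0423, 0.7183).
  (x - mu)^T · [Sigma^{-1} · (x - mu)] = (3)·(0.0423) + (3)·(0.7183) = 2.2817.

Step 4 — take square root: d = √(2.2817) ≈ 1.5105.

d(x, mu) = √(2.2817) ≈ 1.5105


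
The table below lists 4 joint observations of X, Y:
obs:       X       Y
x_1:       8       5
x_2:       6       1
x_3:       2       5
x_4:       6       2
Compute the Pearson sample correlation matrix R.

Step 1 — column means:
  mean(X) = (8 + 6 + 2 + 6) / 4 = 22/4 = 5.5
  mean(Y) = (5 + 1 + 5 + 2) / 4 = 13/4 = 3.25

Step 2 — sample variances and covariances s[i,j] = (1/(n-1)) · Σ_k (x_{k,i} - mean_i) · (x_{k,j} - mean_j), with n-1 = 3:
  s[X,X] = ((2.5)·(2.5) + (0.5)·(0.5) + (-3.5)·(-3.5) + (0.5)·(0.5)) / 3 = 19/3 = 6.3333
  s[X,Y] = ((2.5)·(1.75) + (0.5)·(-2.25) + (-3.5)·(1.75) + (0.5)·(-1.25)) / 3 = -3.5/3 = -1.1667
  s[Y,Y] = ((1.75)·(1.75) + (-2.25)·(-2.25) + (1.75)·(1.75) + (-1.25)·(-1.25)) / 3 = 12.75/3 = 4.25
  Sample standard deviations s_i = √(s[i,i]):
  s(X) = √(6.3333) = 2.5166
  s(Y) = √(4.25) = 2.0616

Step 3 — r_{ij} = s_{ij} / (s_i · s_j):
  r[X,X] = 1 (diagonal).
  r[X,Y] = -1.1667 / (2.5166 · 2.0616) = -1.1667 / 5.1881 = -0.2249
  r[Y,Y] = 1 (diagonal).

R is symmetric with unit diagonal. Assembling:

R = [[1, -0.2249],
 [-0.2249, 1]]


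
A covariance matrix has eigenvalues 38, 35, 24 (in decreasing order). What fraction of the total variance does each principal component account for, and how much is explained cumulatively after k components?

Step 1 — total variance = trace(Sigma) = Σ λ_i = 38 + 35 + 24 = 97.

Step 2 — fraction explained by component i = λ_i / Σ λ:
  PC1: 38/97 = 0.3918
  PC2: 35/97 = 0.3608
  PC3: 24/97 = 0.2474

Step 3 — cumulative fraction after k components = (λ_1 + ... + λ_k) / Σ λ:
  k = 1: 38/97 = 0.3918
  k = 2: (38 + 35)/97 = 73/97 = 0.7526
  k = 3: (38 + 35 + 24)/97 = 97/97 = 1

Summary (fraction, with percent):

explained: PC1 0.3918 (39.18%), PC2 0.3608 (36.08%), PC3 0.2474 (24.74%);  cumulative: 0.3918, 0.7526, 1


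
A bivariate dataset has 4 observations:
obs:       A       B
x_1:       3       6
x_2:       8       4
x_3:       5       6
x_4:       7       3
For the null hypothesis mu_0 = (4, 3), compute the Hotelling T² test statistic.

Step 1 — sample mean vector:
  mean(A) = (3 + 8 + 5 + 7) / 4 = 23/4 = 5.75
  mean(B) = (6 + 4 + 6 + 3) / 4 = 19/4 = 4.75
  x̄ = (5.75, 4.75),  deviation x̄ - mu_0 = (5.75, 4.75) - (4, 3) = (1.75, 1.75).

Step 2 — sample covariance matrix, S[i,j] = (1/(n-1)) · Σ_k (x_{k,i} - mean_i) · (x_{k,j} - mean_j), divisor n-1 = 3:
  S[A,A] = ((-2.75)·(-2.75) + (2.25)·(2.25) + (-0.75)·(-0.75) + (1.25)·(1.25)) / 3 = 14.75/3 = 4.9167
  S[A,B] = ((-2.75)·(1.25) + (2.25)·(-0.75) + (-0.75)·(1.25) + (1.25)·(-1.75)) / 3 = -8.25/3 = -2.75
  S[B,B] = ((1.25)·(1.25) + (-0.75)·(-0.75) + (1.25)·(1.25) + (-1.75)·(-1.75)) / 3 = 6.75/3 = 2.25
  S = [[4.9167, -2.75],
 [-2.75, 2.25]].

Step 3 — invert S. det(S) = 4.9167·2.25 - (-2.75)² = 3.5.
  S^{-1} = (1/det) · [[d, -b], [-b, a]] = [[0.6429, 0.7857],
 [0.7857, 1.4048]].

Step 4 — quadratic form (x̄ - mu_0)^T · S^{-1} · (x̄ - mu_0):
  S^{-1} · (x̄ - mu_0) = (2.5, 3.8333),
  (x̄ - mu_0)^T · [...] = (1.75)·(2.5) + (1.75)·(3.8333) = 11.0833.

Step 5 — scale by n: T² = 4 · 11.0833 = 44.3333.

T² ≈ 44.3333


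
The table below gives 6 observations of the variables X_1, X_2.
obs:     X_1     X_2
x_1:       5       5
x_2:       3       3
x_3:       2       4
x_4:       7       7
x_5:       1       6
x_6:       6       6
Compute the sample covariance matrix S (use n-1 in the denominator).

Step 1 — column means:
  mean(X_1) = (5 + 3 + 2 + 7 + 1 + 6) / 6 = 24/6 = 4
  mean(X_2) = (5 + 3 + 4 + 7 + 6 + 6) / 6 = 31/6 = 5.1667

Step 2 — sample covariance S[i,j] = (1/(n-1)) · Σ_k (x_{k,i} - mean_i) · (x_{k,j} - mean_j), with n-1 = 5.
  S[X_1,X_1] = ((1)·(1) + (-1)·(-1) + (-2)·(-2) + (3)·(3) + (-3)·(-3) + (2)·(2)) / 5 = 28/5 = 5.6
  S[X_1,X_2] = ((1)·(-0.1667) + (-1)·(-2.1667) + (-2)·(-1.1667) + (3)·(1.8333) + (-3)·(0.8333) + (2)·(0.8333)) / 5 = 9/5 = 1.8
  S[X_2,X_2] = ((-0.1667)·(-0.1667) + (-2.1667)·(-2.1667) + (-1.1667)·(-1.1667) + (1.8333)·(1.8333) + (0.8333)·(0.8333) + (0.8333)·(0.8333)) / 5 = 10.8333/5 = 2.1667

S is symmetric (S[j,i] = S[i,j]). Assembling:

S = [[5.6, 1.8],
 [1.8, 2.1667]]


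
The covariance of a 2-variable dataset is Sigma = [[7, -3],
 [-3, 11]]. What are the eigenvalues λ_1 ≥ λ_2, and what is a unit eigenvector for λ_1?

Step 1 — characteristic polynomial of 2×2 Sigma:
  det(Sigma - λI) = λ² - trace · λ + det = 0.
  trace = 7 + 11 = 18, det = 7·11 - (-3)² = 68.
Step 2 — discriminant:
  Δ = trace² - 4·det = 324 - 272 = 52.
Step 3 — eigenvalues:
  λ = (trace ± √Δ)/2 = (18 ± 7.2111)/2,
  λ_1 = 12.6056,  λ_2 = 5.3944.

Step 4 — unit eigenvector for λ_1: solve (Sigma - λ_1 I)v = 0. First row:
  (7 - 12.6056)·v_x + (-3)·v_y = 0, i.e. (-5.6056)·v_x + (-3)·v_y = 0,
  so v ∝ (b, λ_1 - a) = (-3, 5.6056); multiply by -1 so the first entry is positive: u = (3, -5.6056).
  ||u|| = √((3)² + (-5.6056)²) = √(40.4222) ≈ 6.3578,
  v_1 = u/||u|| ≈ (0.4719, -0.8817) (||v_1|| = 1).

λ_1 = 12.6056,  λ_2 = 5.3944;  v_1 ≈ (0.4719, -0.8817)


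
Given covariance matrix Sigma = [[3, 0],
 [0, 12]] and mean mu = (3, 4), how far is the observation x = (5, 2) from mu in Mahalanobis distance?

Step 1 — centre the observation: (x - mu) = (2, -2).

Step 2 — invert Sigma. det(Sigma) = 3·12 - (0)² = 36.
  Sigma^{-1} = (1/det) · [[d, -b], [-b, a]] = [[0.3333, 0],
 [0, 0.0833]].

Step 3 — form the quadratic (x - mu)^T · Sigma^{-1} · (x - mu):
  Sigma^{-1} · (x - mu) = (0.6667, -0.1667).
  (x - mu)^T · [Sigma^{-1} · (x - mu)] = (2)·(0.6667) + (-2)·(-0.1667) = 1.6667.

Step 4 — take square root: d = √(1.6667) ≈ 1.291.

d(x, mu) = √(1.6667) ≈ 1.291


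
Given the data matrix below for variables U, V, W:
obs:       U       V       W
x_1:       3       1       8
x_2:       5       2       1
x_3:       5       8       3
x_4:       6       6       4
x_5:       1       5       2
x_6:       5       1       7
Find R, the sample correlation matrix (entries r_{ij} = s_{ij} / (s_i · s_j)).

Step 1 — column means:
  mean(U) = (3 + 5 + 5 + 6 + 1 + 5) / 6 = 25/6 = 4.1667
  mean(V) = (1 + 2 + 8 + 6 + 5 + 1) / 6 = 23/6 = 3.8333
  mean(W) = (8 + 1 + 3 + 4 + 2 + 7) / 6 = 25/6 = 4.1667

Step 2 — sample variances and covariances s[i,j] = (1/(n-1)) · Σ_k (x_{k,i} - mean_i) · (x_{k,j} - mean_j), with n-1 = 5:
  s[U,U] = ((-1.1667)·(-1.1667) + (0.8333)·(0.8333) + (0.8333)·(0.8333) + (1.8333)·(1.8333) + (-3.1667)·(-3.1667) + (0.8333)·(0.8333)) / 5 = 16.8333/5 = 3.3667
  s[U,V] = ((-1.1667)·(-2.8333) + (0.8333)·(-1.8333) + (0.8333)·(4.1667) + (1.8333)·(2.1667) + (-3.1667)·(1.1667) + (0.8333)·(-2.8333)) / 5 = 3.1667/5 = 0.6333
  s[U,W] = ((-1.1667)·(3.8333) + (0.8333)·(-3.1667) + (0.8333)·(-1.1667) + (1.8333)·(-0.1667) + (-3.1667)·(-2.1667) + (0.8333)·(2.8333)) / 5 = 0.8333/5 = 0.1667
  s[V,V] = ((-2.8333)·(-2.8333) + (-1.8333)·(-1.8333) + (4.1667)·(4.1667) + (2.1667)·(2.1667) + (1.1667)·(1.1667) + (-2.8333)·(-2.8333)) / 5 = 42.8333/5 = 8.5667
  s[V,W] = ((-2.8333)·(3.8333) + (-1.8333)·(-3.1667) + (4.1667)·(-1.1667) + (2.1667)·(-0.1667) + (1.1667)·(-2.1667) + (-2.8333)·(2.8333)) / 5 = -20.8333/5 = -4.1667
  s[W,W] = ((3.8333)·(3.8333) + (-3.1667)·(-3.1667) + (-1.1667)·(-1.1667) + (-0.1667)·(-0.1667) + (-2.1667)·(-2.1667) + (2.8333)·(2.8333)) / 5 = 38.8333/5 = 7.7667
  Sample standard deviations s_i = √(s[i,i]):
  s(U) = √(3.3667) = 1.8348
  s(V) = √(8.5667) = 2.9269
  s(W) = √(7.7667) = 2.7869

Step 3 — r_{ij} = s_{ij} / (s_i · s_j):
  r[U,U] = 1 (diagonal).
  r[U,V] = 0.6333 / (1.8348 · 2.9269) = 0.6333 / 5.3704 = 0.1179
  r[U,W] = 0.1667 / (1.8348 · 2.7869) = 0.1667 / 5.1135 = 0.0326
  r[V,V] = 1 (diagonal).
  r[V,W] = -4.1667 / (2.9269 · 2.7869) = -4.1667 / 8.1569 = -0.5108
  r[W,W] = 1 (diagonal).

R is symmetric with unit diagonal. Assembling:

R = [[1, 0.1179, 0.0326],
 [0.1179, 1, -0.5108],
 [0.0326, -0.5108, 1]]


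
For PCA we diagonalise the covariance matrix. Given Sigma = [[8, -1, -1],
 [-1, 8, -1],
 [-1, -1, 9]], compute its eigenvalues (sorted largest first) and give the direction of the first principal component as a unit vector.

Step 1 — characteristic polynomial p(λ) = det(λI - Sigma) = λ³ - tr·λ² + c_1·λ - det, where tr = trace, c_1 = sum of the principal 2×2 minors, det = det(Sigma):
  tr = 8 + 8 + 9 = 25,
  c_1 = (8·8 - (-1)²) + (8·9 - (-1)²) + (8·9 - (-1)²) = 63 + 71 + 71 = 205,
  det = 8·(8·9 - (-1)²) - (-1)·((-1)·9 - (-1)·(-1)) + (-1)·((-1)·(-1) - 8·(-1)) = 8·(71) - (-1)·(-10) + (-1)·(9) = 549.
  So p(λ) = λ³ - 25λ² + 205λ - 549.
Step 2 — look for an integer root (rational root theorem: any rational root is an integer divisor of 549). Testing λ = 9:
  p(9) = 729 - 2025 + 1845 - 549 = 0  ✓
  Dividing out (λ - 9): p(λ) = (λ - 9)(λ² - 16λ + 61).
Step 3 — remaining eigenvalues from the quadratic λ² - 16λ + 61 = 0:
  Δ = 16² - 4·61 = 256 - 244 = 12,  λ = (16 ± √12)/2 = (16 ± 3.4641)/2 ≈ 9.7321 or 6.2679.
  Sorted: λ_1 = 9.7321,  λ_2 = 9,  λ_3 = 6.2679  (check: sum = 25 = tr ✓).

Step 4 — unit eigenvector for λ_1 ≈ 9.7321: v spans the null space of (Sigma - λ_1 I), whose rows are
  r_1 = (-1.7321, -1, -1),  r_2 = (-1, -1.7321, -1),  r_3 = (-1, -1, -0.7321).
  v is orthogonal to every row, so take v ∝ r_1 × r_2 = ((-1)·(-1) - (-1)·(-1.7321), (-1)·(-1) - (-1.7321)·(-1), (-1.7321)·(-1.7321) - (-1)·(-1)) ≈ (-0.7321, -0.7321, 2).
  Rescale (multiply by -1 so the first nonzero entry is positive): u = (0.7321, 0.7321, -2).
  ||u|| = √((0.7321)² + (0.7321)² + (-2)²) = √(5.0718) ≈ 2.2521,  v_1 = u/||u|| ≈ (0.3251, 0.3251, -0.8881) (||v_1|| = 1).

λ_1 = 9.7321,  λ_2 = 9,  λ_3 = 6.2679;  v_1 ≈ (0.3251, 0.3251, -0.8881)


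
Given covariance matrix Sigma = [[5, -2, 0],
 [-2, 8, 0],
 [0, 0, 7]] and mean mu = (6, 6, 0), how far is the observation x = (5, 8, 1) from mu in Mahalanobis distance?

Step 1 — centre the observation: (x - mu) = (-1, 2, 1).

Step 2 — invert Sigma (cofactor / det for 3×3, or solve directly):
  Sigma^{-1} = [[0.2222, 0.0556, 0],
 [0.0556, 0.1389, 0],
 [0, 0, 0.1429]].

Step 3 — form the quadratic (x - mu)^T · Sigma^{-1} · (x - mu):
  Sigma^{-1} · (x - mu) = (-0.1111, 0.2222, 0.1429).
  (x - mu)^T · [Sigma^{-1} · (x - mu)] = (-1)·(-0.1111) + (2)·(0.2222) + (1)·(0.1429) = 0.6984.

Step 4 — take square root: d = √(0.6984) ≈ 0.8357.

d(x, mu) = √(0.6984) ≈ 0.8357


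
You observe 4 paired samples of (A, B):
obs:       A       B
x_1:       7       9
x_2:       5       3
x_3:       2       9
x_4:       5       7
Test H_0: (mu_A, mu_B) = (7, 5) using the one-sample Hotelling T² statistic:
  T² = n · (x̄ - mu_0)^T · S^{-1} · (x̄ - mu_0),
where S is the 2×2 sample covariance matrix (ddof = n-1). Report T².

Step 1 — sample mean vector:
  mean(A) = (7 + 5 + 2 + 5) / 4 = 19/4 = 4.75
  mean(B) = (9 + 3 + 9 + 7) / 4 = 28/4 = 7
  x̄ = (4.75, 7),  deviation x̄ - mu_0 = (4.75, 7) - (7, 5) = (-2.25, 2).

Step 2 — sample covariance matrix, S[i,j] = (1/(n-1)) · Σ_k (x_{k,i} - mean_i) · (x_{k,j} - mean_j), divisor n-1 = 3:
  S[A,A] = ((2.25)·(2.25) + (0.25)·(0.25) + (-2.75)·(-2.75) + (0.25)·(0.25)) / 3 = 12.75/3 = 4.25
  S[A,B] = ((2.25)·(2) + (0.25)·(-4) + (-2.75)·(2) + (0.25)·(0)) / 3 = -2/3 = -0.6667
  S[B,B] = ((2)·(2) + (-4)·(-4) + (2)·(2) + (0)·(0)) / 3 = 24/3 = 8
  S = [[4.25, -0.6667],
 [-0.6667, 8]].

Step 3 — invert S. det(S) = 4.25·8 - (-0.6667)² = 33.5556.
  S^{-1} = (1/det) · [[d, -b], [-b, a]] = [[0.2384, 0.0199],
 [0.0199, 0.1267]].

Step 4 — quadratic form (x̄ - mu_0)^T · S^{-1} · (x̄ - mu_0):
  S^{-1} · (x̄ - mu_0) = (-0.4967, 0.2086),
  (x̄ - mu_0)^T · [...] = (-2.25)·(-0.4967) + (2)·(0.2086) = 1.5348.

Step 5 — scale by n: T² = 4 · 1.5348 = 6.1391.

T² ≈ 6.1391


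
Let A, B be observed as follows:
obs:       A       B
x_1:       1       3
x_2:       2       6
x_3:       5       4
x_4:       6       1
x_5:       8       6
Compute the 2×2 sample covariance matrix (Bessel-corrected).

Step 1 — column means:
  mean(A) = (1 + 2 + 5 + 6 + 8) / 5 = 22/5 = 4.4
  mean(B) = (3 + 6 + 4 + 1 + 6) / 5 = 20/5 = 4

Step 2 — sample covariance S[i,j] = (1/(n-1)) · Σ_k (x_{k,i} - mean_i) · (x_{k,j} - mean_j), with n-1 = 4.
  S[A,A] = ((-3.4)·(-3.4) + (-2.4)·(-2.4) + (0.6)·(0.6) + (1.6)·(1.6) + (3.6)·(3.6)) / 4 = 33.2/4 = 8.3
  S[A,B] = ((-3.4)·(-1) + (-2.4)·(2) + (0.6)·(0) + (1.6)·(-3) + (3.6)·(2)) / 4 = 1/4 = 0.25
  S[B,B] = ((-1)·(-1) + (2)·(2) + (0)·(0) + (-3)·(-3) + (2)·(2)) / 4 = 18/4 = 4.5

S is symmetric (S[j,i] = S[i,j]). Assembling:

S = [[8.3, 0.25],
 [0.25, 4.5]]


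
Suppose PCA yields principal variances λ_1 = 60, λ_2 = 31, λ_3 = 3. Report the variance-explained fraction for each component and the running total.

Step 1 — total variance = trace(Sigma) = Σ λ_i = 60 + 31 + 3 = 94.

Step 2 — fraction explained by component i = λ_i / Σ λ:
  PC1: 60/94 = 0.6383
  PC2: 31/94 = 0.3298
  PC3: 3/94 = 0.0319

Step 3 — cumulative fraction after k components = (λ_1 + ... + λ_k) / Σ λ:
  k = 1: 60/94 = 0.6383
  k = 2: (60 + 31)/94 = 91/94 = 0.9681
  k = 3: (60 + 31 + 3)/94 = 94/94 = 1

Summary (fraction, with percent):

explained: PC1 0.6383 (63.83%), PC2 0.3298 (32.98%), PC3 0.0319 (3.19%);  cumulative: 0.6383, 0.9681, 1


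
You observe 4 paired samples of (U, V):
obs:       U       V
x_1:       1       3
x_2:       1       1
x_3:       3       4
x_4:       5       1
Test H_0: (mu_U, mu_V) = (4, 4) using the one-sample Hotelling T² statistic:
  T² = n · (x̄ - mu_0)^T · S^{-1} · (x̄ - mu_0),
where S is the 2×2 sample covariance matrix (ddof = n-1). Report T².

Step 1 — sample mean vector:
  mean(U) = (1 + 1 + 3 + 5) / 4 = 10/4 = 2.5
  mean(V) = (3 + 1 + 4 + 1) / 4 = 9/4 = 2.25
  x̄ = (2.5, 2.25),  deviation x̄ - mu_0 = (2.5, 2.25) - (4, 4) = (-1.5, -1.75).

Step 2 — sample covariance matrix, S[i,j] = (1/(n-1)) · Σ_k (x_{k,i} - mean_i) · (x_{k,j} - mean_j), divisor n-1 = 3:
  S[U,U] = ((-1.5)·(-1.5) + (-1.5)·(-1.5) + (0.5)·(0.5) + (2.5)·(2.5)) / 3 = 11/3 = 3.6667
  S[U,V] = ((-1.5)·(0.75) + (-1.5)·(-1.25) + (0.5)·(1.75) + (2.5)·(-1.25)) / 3 = -1.5/3 = -0.5
  S[V,V] = ((0.75)·(0.75) + (-1.25)·(-1.25) + (1.75)·(1.75) + (-1.25)·(-1.25)) / 3 = 6.75/3 = 2.25
  S = [[3.6667, -0.5],
 [-0.5, 2.25]].

Step 3 — invert S. det(S) = 3.6667·2.25 - (-0.5)² = 8.
  S^{-1} = (1/det) · [[d, -b], [-b, a]] = [[0.2813, 0.0625],
 [0.0625, 0.4583]].

Step 4 — quadratic form (x̄ - mu_0)^T · S^{-1} · (x̄ - mu_0):
  S^{-1} · (x̄ - mu_0) = (-0.5313, -0.8958),
  (x̄ - mu_0)^T · [...] = (-1.5)·(-0.5313) + (-1.75)·(-0.8958) = 2.3646.

Step 5 — scale by n: T² = 4 · 2.3646 = 9.4583.

T² ≈ 9.4583


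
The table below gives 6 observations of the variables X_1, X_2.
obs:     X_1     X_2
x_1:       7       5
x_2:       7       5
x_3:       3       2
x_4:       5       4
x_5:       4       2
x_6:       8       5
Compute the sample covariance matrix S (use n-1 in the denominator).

Step 1 — column means:
  mean(X_1) = (7 + 7 + 3 + 5 + 4 + 8) / 6 = 34/6 = 5.6667
  mean(X_2) = (5 + 5 + 2 + 4 + 2 + 5) / 6 = 23/6 = 3.8333

Step 2 — sample covariance S[i,j] = (1/(n-1)) · Σ_k (x_{k,i} - mean_i) · (x_{k,j} - mean_j), with n-1 = 5.
  S[X_1,X_1] = ((1.3333)·(1.3333) + (1.3333)·(1.3333) + (-2.6667)·(-2.6667) + (-0.6667)·(-0.6667) + (-1.6667)·(-1.6667) + (2.3333)·(2.3333)) / 5 = 19.3333/5 = 3.8667
  S[X_1,X_2] = ((1.3333)·(1.1667) + (1.3333)·(1.1667) + (-2.6667)·(-1.8333) + (-0.6667)·(0.1667) + (-1.6667)·(-1.8333) + (2.3333)·(1.1667)) / 5 = 13.6667/5 = 2.7333
  S[X_2,X_2] = ((1.1667)·(1.1667) + (1.1667)·(1.1667) + (-1.8333)·(-1.8333) + (0.1667)·(0.1667) + (-1.8333)·(-1.8333) + (1.1667)·(1.1667)) / 5 = 10.8333/5 = 2.1667

S is symmetric (S[j,i] = S[i,j]). Assembling:

S = [[3.8667, 2.7333],
 [2.7333, 2.1667]]


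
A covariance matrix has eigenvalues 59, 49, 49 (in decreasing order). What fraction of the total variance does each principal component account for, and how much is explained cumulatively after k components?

Step 1 — total variance = trace(Sigma) = Σ λ_i = 59 + 49 + 49 = 157.

Step 2 — fraction explained by component i = λ_i / Σ λ:
  PC1: 59/157 = 0.3758
  PC2: 49/157 = 0.3121
  PC3: 49/157 = 0.3121

Step 3 — cumulative fraction after k components = (λ_1 + ... + λ_k) / Σ λ:
  k = 1: 59/157 = 0.3758
  k = 2: (59 + 49)/157 = 108/157 = 0.6879
  k = 3: (59 + 49 + 49)/157 = 157/157 = 1

Summary (fraction, with percent):

explained: PC1 0.3758 (37.58%), PC2 0.3121 (31.21%), PC3 0.3121 (31.21%);  cumulative: 0.3758, 0.6879, 1


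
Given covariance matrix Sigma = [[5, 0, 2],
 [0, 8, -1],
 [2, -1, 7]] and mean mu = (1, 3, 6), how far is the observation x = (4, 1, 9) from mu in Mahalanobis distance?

Step 1 — centre the observation: (x - mu) = (3, -2, 3).

Step 2 — invert Sigma (cofactor / det for 3×3, or solve directly):
  Sigma^{-1} = [[0.2263, -0.0082, -0.0658],
 [-0.0082, 0.1276, 0.0206],
 [-0.0658, 0.0206, 0.1646]].

Step 3 — form the quadratic (x - mu)^T · Sigma^{-1} · (x - mu):
  Sigma^{-1} · (x - mu) = (0.4979, -0.2181, 0.2551).
  (x - mu)^T · [Sigma^{-1} · (x - mu)] = (3)·(0.4979) + (-2)·(-0.2181) + (3)·(0.2551) = 2.6955.

Step 4 — take square root: d = √(2.6955) ≈ 1.6418.

d(x, mu) = √(2.6955) ≈ 1.6418


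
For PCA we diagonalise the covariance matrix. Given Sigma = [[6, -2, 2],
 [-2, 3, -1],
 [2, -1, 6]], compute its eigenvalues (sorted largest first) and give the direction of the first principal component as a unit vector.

Step 1 — characteristic polynomial p(λ) = det(λI - Sigma) = λ³ - tr·λ² + c_1·λ - det, where tr = trace, c_1 = sum of the principal 2×2 minors, det = det(Sigma):
  tr = 6 + 3 + 6 = 15,
  c_1 = (6·3 - (-2)²) + (6·6 - (2)²) + (3·6 - (-1)²) = 14 + 32 + 17 = 63,
  det = 6·(3·6 - (-1)²) - (-2)·((-2)·6 - (-1)·(2)) + (2)·((-2)·(-1) - 3·(2)) = 6·(17) - (-2)·(-10) + (2)·(-4) = 74.
  So p(λ) = λ³ - 15λ² + 63λ - 74.
Step 2 — look for an integer root (rational root theorem: any rational root is an integer divisor of 74). Testing λ = 2:
  p(2) = 8 - 60 + 126 - 74 = 0  ✓
  Dividing out (λ - 2): p(λ) = (λ - 2)(λ² - 13λ + 37).
Step 3 — remaining eigenvalues from the quadratic λ² - 13λ + 37 = 0:
  Δ = 13² - 4·37 = 169 - 148 = 21,  λ = (13 ± √21)/2 = (13 ± 4.5826)/2 ≈ 8.7913 or 4.2087.
  Sorted: λ_1 = 8.7913,  λ_2 = 4.2087,  λ_3 = 2  (check: sum = 15 = tr ✓).

Step 4 — unit eigenvector for λ_1 ≈ 8.7913: v spans the null space of (Sigma - λ_1 I), whose rows are
  r_1 = (-2.7913, -2, 2),  r_2 = (-2, -5.7913, -1),  r_3 = (2, -1, -2.7913).
  v is orthogonal to every row, so take v ∝ r_1 × r_2 = ((-2)·(-1) - (2)·(-5.7913), (2)·(-2) - (-2.7913)·(-1), (-2.7913)·(-5.7913) - (-2)·(-2)) ≈ (13.5826, -6.7913, 12.1652).
  Let u = (13.5826, -6.7913, 12.1652).
  ||u|| = √((13.5826)² + (-6.7913)² + (12.1652)²) = √(378.5989) ≈ 19.4576,  v_1 = u/||u|| ≈ (0.6981, -0.349, 0.6252) (||v_1|| = 1).

λ_1 = 8.7913,  λ_2 = 4.2087,  λ_3 = 2;  v_1 ≈ (0.6981, -0.349, 0.6252)


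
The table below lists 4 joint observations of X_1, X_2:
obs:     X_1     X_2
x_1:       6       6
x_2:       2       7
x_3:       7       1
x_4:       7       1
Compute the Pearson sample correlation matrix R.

Step 1 — column means:
  mean(X_1) = (6 + 2 + 7 + 7) / 4 = 22/4 = 5.5
  mean(X_2) = (6 + 7 + 1 + 1) / 4 = 15/4 = 3.75

Step 2 — sample variances and covariances s[i,j] = (1/(n-1)) · Σ_k (x_{k,i} - mean_i) · (x_{k,j} - mean_j), with n-1 = 3:
  s[X_1,X_1] = ((0.5)·(0.5) + (-3.5)·(-3.5) + (1.5)·(1.5) + (1.5)·(1.5)) / 3 = 17/3 = 5.6667
  s[X_1,X_2] = ((0.5)·(2.25) + (-3.5)·(3.25) + (1.5)·(-2.75) + (1.5)·(-2.75)) / 3 = -18.5/3 = -6.1667
  s[X_2,X_2] = ((2.25)·(2.25) + (3.25)·(3.25) + (-2.75)·(-2.75) + (-2.75)·(-2.75)) / 3 = 30.75/3 = 10.25
  Sample standard deviations s_i = √(s[i,i]):
  s(X_1) = √(5.6667) = 2.3805
  s(X_2) = √(10.25) = 3.2016

Step 3 — r_{ij} = s_{ij} / (s_i · s_j):
  r[X_1,X_1] = 1 (diagonal).
  r[X_1,X_2] = -6.1667 / (2.3805 · 3.2016) = -6.1667 / 7.6212 = -0.8091
  r[X_2,X_2] = 1 (diagonal).

R is symmetric with unit diagonal. Assembling:

R = [[1, -0.8091],
 [-0.8091, 1]]
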